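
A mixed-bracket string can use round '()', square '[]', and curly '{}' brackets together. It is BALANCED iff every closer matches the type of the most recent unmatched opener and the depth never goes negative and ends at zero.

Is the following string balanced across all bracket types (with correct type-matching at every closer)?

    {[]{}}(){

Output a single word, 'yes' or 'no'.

pos 0: push '{'; stack = {
pos 1: push '['; stack = {[
pos 2: ']' matches '['; pop; stack = {
pos 3: push '{'; stack = {{
pos 4: '}' matches '{'; pop; stack = {
pos 5: '}' matches '{'; pop; stack = (empty)
pos 6: push '('; stack = (
pos 7: ')' matches '('; pop; stack = (empty)
pos 8: push '{'; stack = {
end: stack still non-empty ({) → INVALID
Verdict: unclosed openers at end: { → no

Answer: no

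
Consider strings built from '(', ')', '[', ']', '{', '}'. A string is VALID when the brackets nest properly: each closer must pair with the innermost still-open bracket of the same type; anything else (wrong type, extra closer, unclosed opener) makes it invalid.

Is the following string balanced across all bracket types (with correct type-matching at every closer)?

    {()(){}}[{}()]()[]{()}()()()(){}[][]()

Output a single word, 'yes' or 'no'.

pos 0: push '{'; stack = {
pos 1: push '('; stack = {(
pos 2: ')' matches '('; pop; stack = {
pos 3: push '('; stack = {(
pos 4: ')' matches '('; pop; stack = {
pos 5: push '{'; stack = {{
pos 6: '}' matches '{'; pop; stack = {
pos 7: '}' matches '{'; pop; stack = (empty)
pos 8: push '['; stack = [
pos 9: push '{'; stack = [{
pos 10: '}' matches '{'; pop; stack = [
pos 11: push '('; stack = [(
pos 12: ')' matches '('; pop; stack = [
pos 13: ']' matches '['; pop; stack = (empty)
pos 14: push '('; stack = (
pos 15: ')' matches '('; pop; stack = (empty)
pos 16: push '['; stack = [
pos 17: ']' matches '['; pop; stack = (empty)
pos 18: push '{'; stack = {
pos 19: push '('; stack = {(
pos 20: ')' matches '('; pop; stack = {
pos 21: '}' matches '{'; pop; stack = (empty)
pos 22: push '('; stack = (
pos 23: ')' matches '('; pop; stack = (empty)
pos 24: push '('; stack = (
pos 25: ')' matches '('; pop; stack = (empty)
pos 26: push '('; stack = (
pos 27: ')' matches '('; pop; stack = (empty)
pos 28: push '('; stack = (
pos 29: ')' matches '('; pop; stack = (empty)
pos 30: push '{'; stack = {
pos 31: '}' matches '{'; pop; stack = (empty)
pos 32: push '['; stack = [
pos 33: ']' matches '['; pop; stack = (empty)
pos 34: push '['; stack = [
pos 35: ']' matches '['; pop; stack = (empty)
pos 36: push '('; stack = (
pos 37: ')' matches '('; pop; stack = (empty)
end: stack empty → VALID
Verdict: properly nested → yes

Answer: yes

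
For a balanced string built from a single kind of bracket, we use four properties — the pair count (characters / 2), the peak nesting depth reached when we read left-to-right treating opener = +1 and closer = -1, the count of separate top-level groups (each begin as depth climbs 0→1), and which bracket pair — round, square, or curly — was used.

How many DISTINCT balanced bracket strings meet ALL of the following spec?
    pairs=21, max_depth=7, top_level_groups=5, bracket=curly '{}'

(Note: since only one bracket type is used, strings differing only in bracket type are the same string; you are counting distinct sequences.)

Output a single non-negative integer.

Spec: pairs=21 depth=7 groups=5
Count(depth <= 7) = 1530123230
Count(depth <= 6) = 1259530180
Count(depth == 7) = 1530123230 - 1259530180 = 270593050

Answer: 270593050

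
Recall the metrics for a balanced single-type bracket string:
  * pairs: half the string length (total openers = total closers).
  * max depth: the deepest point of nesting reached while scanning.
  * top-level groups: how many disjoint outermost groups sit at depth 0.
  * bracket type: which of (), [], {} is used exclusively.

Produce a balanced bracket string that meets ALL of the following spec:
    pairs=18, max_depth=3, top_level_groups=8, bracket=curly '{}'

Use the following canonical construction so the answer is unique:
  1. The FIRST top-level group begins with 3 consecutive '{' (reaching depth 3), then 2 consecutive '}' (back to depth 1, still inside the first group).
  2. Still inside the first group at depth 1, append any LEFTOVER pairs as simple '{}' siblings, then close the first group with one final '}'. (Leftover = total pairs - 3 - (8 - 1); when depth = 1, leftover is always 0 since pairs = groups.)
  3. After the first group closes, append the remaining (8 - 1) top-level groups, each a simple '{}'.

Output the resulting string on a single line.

Answer: {{{}}{}{}{}{}{}{}{}{}}{}{}{}{}{}{}{}

Derivation:
Spec: pairs=18 depth=3 groups=8
Leftover pairs = 18 - 3 - (8-1) = 8
First group: deep chain of depth 3 + 8 sibling pairs
Remaining 7 groups: simple '{}' each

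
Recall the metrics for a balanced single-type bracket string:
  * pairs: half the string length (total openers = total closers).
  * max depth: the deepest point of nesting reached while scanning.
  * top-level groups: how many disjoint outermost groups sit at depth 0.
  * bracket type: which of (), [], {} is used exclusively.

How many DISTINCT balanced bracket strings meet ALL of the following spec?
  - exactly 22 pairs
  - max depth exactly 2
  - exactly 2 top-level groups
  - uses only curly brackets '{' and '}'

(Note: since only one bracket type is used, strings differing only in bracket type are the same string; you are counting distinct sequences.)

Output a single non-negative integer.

Answer: 21

Derivation:
Spec: pairs=22 depth=2 groups=2
Count(depth <= 2) = 21
Count(depth <= 1) = 0
Count(depth == 2) = 21 - 0 = 21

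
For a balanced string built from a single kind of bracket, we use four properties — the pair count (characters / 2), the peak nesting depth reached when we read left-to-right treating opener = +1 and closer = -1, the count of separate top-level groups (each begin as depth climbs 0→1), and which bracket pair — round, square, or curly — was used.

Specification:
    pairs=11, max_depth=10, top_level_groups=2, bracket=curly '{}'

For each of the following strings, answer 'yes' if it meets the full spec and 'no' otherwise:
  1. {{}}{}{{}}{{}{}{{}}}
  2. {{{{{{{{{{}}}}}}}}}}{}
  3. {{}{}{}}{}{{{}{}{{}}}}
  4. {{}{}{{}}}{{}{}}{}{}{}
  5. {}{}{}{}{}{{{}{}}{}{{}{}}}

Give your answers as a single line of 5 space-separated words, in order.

String 1 '{{}}{}{{}}{{}{}{{}}}': depth seq [1 2 1 0 1 0 1 2 1 0 1 2 1 2 1 2 3 2 1 0]
  -> pairs=10 depth=3 groups=4 -> no
String 2 '{{{{{{{{{{}}}}}}}}}}{}': depth seq [1 2 3 4 5 6 7 8 9 10 9 8 7 6 5 4 3 2 1 0 1 0]
  -> pairs=11 depth=10 groups=2 -> yes
String 3 '{{}{}{}}{}{{{}{}{{}}}}': depth seq [1 2 1 2 1 2 1 0 1 0 1 2 3 2 3 2 3 4 3 2 1 0]
  -> pairs=11 depth=4 groups=3 -> no
String 4 '{{}{}{{}}}{{}{}}{}{}{}': depth seq [1 2 1 2 1 2 3 2 1 0 1 2 1 2 1 0 1 0 1 0 1 0]
  -> pairs=11 depth=3 groups=5 -> no
String 5 '{}{}{}{}{}{{{}{}}{}{{}{}}}': depth seq [1 0 1 0 1 0 1 0 1 0 1 2 3 2 3 2 1 2 1 2 3 2 3 2 1 0]
  -> pairs=13 depth=3 groups=6 -> no

Answer: no yes no no no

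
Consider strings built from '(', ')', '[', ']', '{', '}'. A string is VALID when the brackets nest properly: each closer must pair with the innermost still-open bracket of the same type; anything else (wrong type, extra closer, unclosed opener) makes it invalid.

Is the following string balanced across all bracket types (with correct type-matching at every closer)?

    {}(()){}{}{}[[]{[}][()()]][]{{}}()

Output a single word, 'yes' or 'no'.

Answer: no

Derivation:
pos 0: push '{'; stack = {
pos 1: '}' matches '{'; pop; stack = (empty)
pos 2: push '('; stack = (
pos 3: push '('; stack = ((
pos 4: ')' matches '('; pop; stack = (
pos 5: ')' matches '('; pop; stack = (empty)
pos 6: push '{'; stack = {
pos 7: '}' matches '{'; pop; stack = (empty)
pos 8: push '{'; stack = {
pos 9: '}' matches '{'; pop; stack = (empty)
pos 10: push '{'; stack = {
pos 11: '}' matches '{'; pop; stack = (empty)
pos 12: push '['; stack = [
pos 13: push '['; stack = [[
pos 14: ']' matches '['; pop; stack = [
pos 15: push '{'; stack = [{
pos 16: push '['; stack = [{[
pos 17: saw closer '}' but top of stack is '[' (expected ']') → INVALID
Verdict: type mismatch at position 17: '}' closes '[' → no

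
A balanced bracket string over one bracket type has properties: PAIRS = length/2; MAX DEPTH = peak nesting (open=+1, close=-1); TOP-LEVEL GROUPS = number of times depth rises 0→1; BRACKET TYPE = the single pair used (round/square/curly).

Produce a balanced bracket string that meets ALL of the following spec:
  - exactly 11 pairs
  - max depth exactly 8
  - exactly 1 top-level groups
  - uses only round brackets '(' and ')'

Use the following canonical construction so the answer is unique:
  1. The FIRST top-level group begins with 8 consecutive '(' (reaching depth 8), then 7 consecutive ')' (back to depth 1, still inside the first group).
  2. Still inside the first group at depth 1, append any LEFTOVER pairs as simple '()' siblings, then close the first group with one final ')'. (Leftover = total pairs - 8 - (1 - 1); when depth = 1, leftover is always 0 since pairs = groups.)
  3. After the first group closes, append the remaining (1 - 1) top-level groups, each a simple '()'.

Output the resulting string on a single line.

Spec: pairs=11 depth=8 groups=1
Leftover pairs = 11 - 8 - (1-1) = 3
First group: deep chain of depth 8 + 3 sibling pairs
Remaining 0 groups: simple '()' each

Answer: (((((((()))))))()()())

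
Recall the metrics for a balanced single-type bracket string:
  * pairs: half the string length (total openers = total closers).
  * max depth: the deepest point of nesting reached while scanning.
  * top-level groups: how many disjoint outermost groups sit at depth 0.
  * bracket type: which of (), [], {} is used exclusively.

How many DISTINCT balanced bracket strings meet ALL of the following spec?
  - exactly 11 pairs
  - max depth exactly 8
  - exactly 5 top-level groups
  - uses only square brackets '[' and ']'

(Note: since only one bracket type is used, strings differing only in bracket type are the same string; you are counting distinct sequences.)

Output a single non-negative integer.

Spec: pairs=11 depth=8 groups=5
Count(depth <= 8) = 3640
Count(depth <= 7) = 3640
Count(depth == 8) = 3640 - 3640 = 0

Answer: 0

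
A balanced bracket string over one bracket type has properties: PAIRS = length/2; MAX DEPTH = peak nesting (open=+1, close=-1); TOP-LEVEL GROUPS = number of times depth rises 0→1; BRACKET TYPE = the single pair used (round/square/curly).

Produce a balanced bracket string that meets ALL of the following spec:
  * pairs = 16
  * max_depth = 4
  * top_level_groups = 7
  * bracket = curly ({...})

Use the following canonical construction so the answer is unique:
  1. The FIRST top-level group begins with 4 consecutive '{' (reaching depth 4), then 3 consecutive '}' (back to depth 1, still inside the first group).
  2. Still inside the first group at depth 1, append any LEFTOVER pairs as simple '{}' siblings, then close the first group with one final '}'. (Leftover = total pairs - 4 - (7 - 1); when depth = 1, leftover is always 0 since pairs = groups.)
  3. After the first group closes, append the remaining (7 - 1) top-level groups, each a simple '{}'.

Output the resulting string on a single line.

Spec: pairs=16 depth=4 groups=7
Leftover pairs = 16 - 4 - (7-1) = 6
First group: deep chain of depth 4 + 6 sibling pairs
Remaining 6 groups: simple '{}' each

Answer: {{{{}}}{}{}{}{}{}{}}{}{}{}{}{}{}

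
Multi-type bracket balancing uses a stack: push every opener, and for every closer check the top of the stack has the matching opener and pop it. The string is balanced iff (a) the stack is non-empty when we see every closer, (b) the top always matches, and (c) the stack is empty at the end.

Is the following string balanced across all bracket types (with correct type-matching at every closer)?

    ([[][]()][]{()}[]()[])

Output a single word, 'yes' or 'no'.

pos 0: push '('; stack = (
pos 1: push '['; stack = ([
pos 2: push '['; stack = ([[
pos 3: ']' matches '['; pop; stack = ([
pos 4: push '['; stack = ([[
pos 5: ']' matches '['; pop; stack = ([
pos 6: push '('; stack = ([(
pos 7: ')' matches '('; pop; stack = ([
pos 8: ']' matches '['; pop; stack = (
pos 9: push '['; stack = ([
pos 10: ']' matches '['; pop; stack = (
pos 11: push '{'; stack = ({
pos 12: push '('; stack = ({(
pos 13: ')' matches '('; pop; stack = ({
pos 14: '}' matches '{'; pop; stack = (
pos 15: push '['; stack = ([
pos 16: ']' matches '['; pop; stack = (
pos 17: push '('; stack = ((
pos 18: ')' matches '('; pop; stack = (
pos 19: push '['; stack = ([
pos 20: ']' matches '['; pop; stack = (
pos 21: ')' matches '('; pop; stack = (empty)
end: stack empty → VALID
Verdict: properly nested → yes

Answer: yes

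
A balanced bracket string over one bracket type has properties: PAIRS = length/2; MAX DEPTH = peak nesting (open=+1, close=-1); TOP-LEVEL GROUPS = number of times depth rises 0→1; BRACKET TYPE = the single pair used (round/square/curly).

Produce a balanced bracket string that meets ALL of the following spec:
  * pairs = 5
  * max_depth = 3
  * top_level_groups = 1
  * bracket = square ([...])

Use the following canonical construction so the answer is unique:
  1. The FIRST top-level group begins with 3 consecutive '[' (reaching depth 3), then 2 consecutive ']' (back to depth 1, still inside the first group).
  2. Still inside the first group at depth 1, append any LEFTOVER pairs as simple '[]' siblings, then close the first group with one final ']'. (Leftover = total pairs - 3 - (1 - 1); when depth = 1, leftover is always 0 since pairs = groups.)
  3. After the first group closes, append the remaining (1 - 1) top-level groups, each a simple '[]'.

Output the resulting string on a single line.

Answer: [[[]][][]]

Derivation:
Spec: pairs=5 depth=3 groups=1
Leftover pairs = 5 - 3 - (1-1) = 2
First group: deep chain of depth 3 + 2 sibling pairs
Remaining 0 groups: simple '[]' each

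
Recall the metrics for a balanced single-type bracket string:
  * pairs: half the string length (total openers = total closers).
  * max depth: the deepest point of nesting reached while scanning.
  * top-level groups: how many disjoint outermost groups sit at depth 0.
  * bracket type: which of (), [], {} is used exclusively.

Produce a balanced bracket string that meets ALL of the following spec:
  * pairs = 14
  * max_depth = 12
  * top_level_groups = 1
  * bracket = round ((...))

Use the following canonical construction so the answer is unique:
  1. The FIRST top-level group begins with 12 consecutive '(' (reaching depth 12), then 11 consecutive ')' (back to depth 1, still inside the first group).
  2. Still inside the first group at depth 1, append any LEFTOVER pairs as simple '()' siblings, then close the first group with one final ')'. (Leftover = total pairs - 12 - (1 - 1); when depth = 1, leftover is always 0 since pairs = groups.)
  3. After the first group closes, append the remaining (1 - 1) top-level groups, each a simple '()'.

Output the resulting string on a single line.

Spec: pairs=14 depth=12 groups=1
Leftover pairs = 14 - 12 - (1-1) = 2
First group: deep chain of depth 12 + 2 sibling pairs
Remaining 0 groups: simple '()' each

Answer: (((((((((((()))))))))))()())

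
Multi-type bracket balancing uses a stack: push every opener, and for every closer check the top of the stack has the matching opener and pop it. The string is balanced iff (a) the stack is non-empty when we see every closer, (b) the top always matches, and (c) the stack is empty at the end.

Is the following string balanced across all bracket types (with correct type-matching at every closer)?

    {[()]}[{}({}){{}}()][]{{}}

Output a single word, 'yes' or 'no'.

pos 0: push '{'; stack = {
pos 1: push '['; stack = {[
pos 2: push '('; stack = {[(
pos 3: ')' matches '('; pop; stack = {[
pos 4: ']' matches '['; pop; stack = {
pos 5: '}' matches '{'; pop; stack = (empty)
pos 6: push '['; stack = [
pos 7: push '{'; stack = [{
pos 8: '}' matches '{'; pop; stack = [
pos 9: push '('; stack = [(
pos 10: push '{'; stack = [({
pos 11: '}' matches '{'; pop; stack = [(
pos 12: ')' matches '('; pop; stack = [
pos 13: push '{'; stack = [{
pos 14: push '{'; stack = [{{
pos 15: '}' matches '{'; pop; stack = [{
pos 16: '}' matches '{'; pop; stack = [
pos 17: push '('; stack = [(
pos 18: ')' matches '('; pop; stack = [
pos 19: ']' matches '['; pop; stack = (empty)
pos 20: push '['; stack = [
pos 21: ']' matches '['; pop; stack = (empty)
pos 22: push '{'; stack = {
pos 23: push '{'; stack = {{
pos 24: '}' matches '{'; pop; stack = {
pos 25: '}' matches '{'; pop; stack = (empty)
end: stack empty → VALID
Verdict: properly nested → yes

Answer: yes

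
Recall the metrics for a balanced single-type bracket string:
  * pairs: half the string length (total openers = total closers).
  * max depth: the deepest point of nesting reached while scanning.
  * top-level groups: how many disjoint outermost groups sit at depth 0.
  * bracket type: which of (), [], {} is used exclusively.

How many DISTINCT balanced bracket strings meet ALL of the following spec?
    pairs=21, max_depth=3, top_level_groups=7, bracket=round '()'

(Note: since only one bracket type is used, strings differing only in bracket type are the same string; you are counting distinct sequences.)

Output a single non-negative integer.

Answer: 27191704

Derivation:
Spec: pairs=21 depth=3 groups=7
Count(depth <= 3) = 27230464
Count(depth <= 2) = 38760
Count(depth == 3) = 27230464 - 38760 = 27191704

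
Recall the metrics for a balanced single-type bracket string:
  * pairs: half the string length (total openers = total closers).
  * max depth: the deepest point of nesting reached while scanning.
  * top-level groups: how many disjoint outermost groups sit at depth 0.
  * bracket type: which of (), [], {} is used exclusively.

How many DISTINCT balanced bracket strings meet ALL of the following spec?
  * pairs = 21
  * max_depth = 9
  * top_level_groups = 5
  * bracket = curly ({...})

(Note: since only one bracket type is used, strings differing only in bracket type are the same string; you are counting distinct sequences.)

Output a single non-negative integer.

Spec: pairs=21 depth=9 groups=5
Count(depth <= 9) = 1715824110
Count(depth <= 8) = 1662405700
Count(depth == 9) = 1715824110 - 1662405700 = 53418410

Answer: 53418410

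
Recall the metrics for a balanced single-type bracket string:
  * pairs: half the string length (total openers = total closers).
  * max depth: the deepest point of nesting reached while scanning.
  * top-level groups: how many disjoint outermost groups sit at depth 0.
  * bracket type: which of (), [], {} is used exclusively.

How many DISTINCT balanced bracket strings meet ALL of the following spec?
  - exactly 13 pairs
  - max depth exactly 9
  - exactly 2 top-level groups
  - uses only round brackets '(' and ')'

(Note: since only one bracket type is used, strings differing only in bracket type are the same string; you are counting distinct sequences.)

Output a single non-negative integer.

Spec: pairs=13 depth=9 groups=2
Count(depth <= 9) = 207596
Count(depth <= 8) = 205436
Count(depth == 9) = 207596 - 205436 = 2160

Answer: 2160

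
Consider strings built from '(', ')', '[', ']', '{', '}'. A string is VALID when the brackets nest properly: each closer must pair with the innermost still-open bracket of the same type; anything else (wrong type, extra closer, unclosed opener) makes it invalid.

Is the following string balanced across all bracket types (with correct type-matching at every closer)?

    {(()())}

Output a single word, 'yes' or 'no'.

Answer: yes

Derivation:
pos 0: push '{'; stack = {
pos 1: push '('; stack = {(
pos 2: push '('; stack = {((
pos 3: ')' matches '('; pop; stack = {(
pos 4: push '('; stack = {((
pos 5: ')' matches '('; pop; stack = {(
pos 6: ')' matches '('; pop; stack = {
pos 7: '}' matches '{'; pop; stack = (empty)
end: stack empty → VALID
Verdict: properly nested → yes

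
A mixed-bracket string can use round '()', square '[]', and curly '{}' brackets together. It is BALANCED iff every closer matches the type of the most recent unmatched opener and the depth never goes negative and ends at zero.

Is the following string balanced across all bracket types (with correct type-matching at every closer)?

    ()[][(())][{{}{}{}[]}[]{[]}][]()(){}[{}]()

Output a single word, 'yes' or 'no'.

pos 0: push '('; stack = (
pos 1: ')' matches '('; pop; stack = (empty)
pos 2: push '['; stack = [
pos 3: ']' matches '['; pop; stack = (empty)
pos 4: push '['; stack = [
pos 5: push '('; stack = [(
pos 6: push '('; stack = [((
pos 7: ')' matches '('; pop; stack = [(
pos 8: ')' matches '('; pop; stack = [
pos 9: ']' matches '['; pop; stack = (empty)
pos 10: push '['; stack = [
pos 11: push '{'; stack = [{
pos 12: push '{'; stack = [{{
pos 13: '}' matches '{'; pop; stack = [{
pos 14: push '{'; stack = [{{
pos 15: '}' matches '{'; pop; stack = [{
pos 16: push '{'; stack = [{{
pos 17: '}' matches '{'; pop; stack = [{
pos 18: push '['; stack = [{[
pos 19: ']' matches '['; pop; stack = [{
pos 20: '}' matches '{'; pop; stack = [
pos 21: push '['; stack = [[
pos 22: ']' matches '['; pop; stack = [
pos 23: push '{'; stack = [{
pos 24: push '['; stack = [{[
pos 25: ']' matches '['; pop; stack = [{
pos 26: '}' matches '{'; pop; stack = [
pos 27: ']' matches '['; pop; stack = (empty)
pos 28: push '['; stack = [
pos 29: ']' matches '['; pop; stack = (empty)
pos 30: push '('; stack = (
pos 31: ')' matches '('; pop; stack = (empty)
pos 32: push '('; stack = (
pos 33: ')' matches '('; pop; stack = (empty)
pos 34: push '{'; stack = {
pos 35: '}' matches '{'; pop; stack = (empty)
pos 36: push '['; stack = [
pos 37: push '{'; stack = [{
pos 38: '}' matches '{'; pop; stack = [
pos 39: ']' matches '['; pop; stack = (empty)
pos 40: push '('; stack = (
pos 41: ')' matches '('; pop; stack = (empty)
end: stack empty → VALID
Verdict: properly nested → yes

Answer: yes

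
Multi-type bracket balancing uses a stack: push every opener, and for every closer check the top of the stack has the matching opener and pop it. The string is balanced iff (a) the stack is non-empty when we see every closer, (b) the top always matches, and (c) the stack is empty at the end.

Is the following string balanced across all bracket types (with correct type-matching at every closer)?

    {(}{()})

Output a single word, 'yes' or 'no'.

Answer: no

Derivation:
pos 0: push '{'; stack = {
pos 1: push '('; stack = {(
pos 2: saw closer '}' but top of stack is '(' (expected ')') → INVALID
Verdict: type mismatch at position 2: '}' closes '(' → no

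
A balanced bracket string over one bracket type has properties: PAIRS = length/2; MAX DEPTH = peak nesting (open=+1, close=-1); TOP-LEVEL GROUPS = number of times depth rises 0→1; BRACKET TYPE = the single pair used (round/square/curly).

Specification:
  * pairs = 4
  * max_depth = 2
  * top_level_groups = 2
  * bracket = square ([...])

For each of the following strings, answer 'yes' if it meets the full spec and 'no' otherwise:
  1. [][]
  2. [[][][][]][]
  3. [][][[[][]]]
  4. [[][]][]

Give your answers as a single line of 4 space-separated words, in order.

Answer: no no no yes

Derivation:
String 1 '[][]': depth seq [1 0 1 0]
  -> pairs=2 depth=1 groups=2 -> no
String 2 '[[][][][]][]': depth seq [1 2 1 2 1 2 1 2 1 0 1 0]
  -> pairs=6 depth=2 groups=2 -> no
String 3 '[][][[[][]]]': depth seq [1 0 1 0 1 2 3 2 3 2 1 0]
  -> pairs=6 depth=3 groups=3 -> no
String 4 '[[][]][]': depth seq [1 2 1 2 1 0 1 0]
  -> pairs=4 depth=2 groups=2 -> yes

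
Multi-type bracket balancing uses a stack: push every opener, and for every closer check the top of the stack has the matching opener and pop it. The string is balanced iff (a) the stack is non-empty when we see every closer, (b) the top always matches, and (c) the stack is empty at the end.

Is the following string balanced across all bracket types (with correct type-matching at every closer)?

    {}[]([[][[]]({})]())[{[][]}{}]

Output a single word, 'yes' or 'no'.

Answer: yes

Derivation:
pos 0: push '{'; stack = {
pos 1: '}' matches '{'; pop; stack = (empty)
pos 2: push '['; stack = [
pos 3: ']' matches '['; pop; stack = (empty)
pos 4: push '('; stack = (
pos 5: push '['; stack = ([
pos 6: push '['; stack = ([[
pos 7: ']' matches '['; pop; stack = ([
pos 8: push '['; stack = ([[
pos 9: push '['; stack = ([[[
pos 10: ']' matches '['; pop; stack = ([[
pos 11: ']' matches '['; pop; stack = ([
pos 12: push '('; stack = ([(
pos 13: push '{'; stack = ([({
pos 14: '}' matches '{'; pop; stack = ([(
pos 15: ')' matches '('; pop; stack = ([
pos 16: ']' matches '['; pop; stack = (
pos 17: push '('; stack = ((
pos 18: ')' matches '('; pop; stack = (
pos 19: ')' matches '('; pop; stack = (empty)
pos 20: push '['; stack = [
pos 21: push '{'; stack = [{
pos 22: push '['; stack = [{[
pos 23: ']' matches '['; pop; stack = [{
pos 24: push '['; stack = [{[
pos 25: ']' matches '['; pop; stack = [{
pos 26: '}' matches '{'; pop; stack = [
pos 27: push '{'; stack = [{
pos 28: '}' matches '{'; pop; stack = [
pos 29: ']' matches '['; pop; stack = (empty)
end: stack empty → VALID
Verdict: properly nested → yes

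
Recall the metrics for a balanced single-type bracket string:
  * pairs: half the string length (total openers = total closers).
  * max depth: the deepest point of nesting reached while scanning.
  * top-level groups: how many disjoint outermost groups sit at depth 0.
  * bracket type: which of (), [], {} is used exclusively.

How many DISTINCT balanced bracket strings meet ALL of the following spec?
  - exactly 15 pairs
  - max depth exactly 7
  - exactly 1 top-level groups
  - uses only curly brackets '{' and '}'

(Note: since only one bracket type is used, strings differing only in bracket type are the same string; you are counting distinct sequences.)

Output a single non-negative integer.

Spec: pairs=15 depth=7 groups=1
Count(depth <= 7) = 2145600
Count(depth <= 6) = 1557649
Count(depth == 7) = 2145600 - 1557649 = 587951

Answer: 587951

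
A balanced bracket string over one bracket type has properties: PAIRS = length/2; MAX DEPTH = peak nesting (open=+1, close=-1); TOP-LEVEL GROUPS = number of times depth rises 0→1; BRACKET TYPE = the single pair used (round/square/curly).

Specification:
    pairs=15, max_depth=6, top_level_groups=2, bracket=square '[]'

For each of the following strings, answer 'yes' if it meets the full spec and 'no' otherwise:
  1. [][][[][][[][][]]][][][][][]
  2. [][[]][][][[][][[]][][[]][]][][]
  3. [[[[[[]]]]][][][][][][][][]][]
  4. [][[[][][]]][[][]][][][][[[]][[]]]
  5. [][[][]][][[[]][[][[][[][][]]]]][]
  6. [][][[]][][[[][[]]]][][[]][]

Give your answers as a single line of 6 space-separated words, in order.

String 1 '[][][[][][[][][]]][][][][][]': depth seq [1 0 1 0 1 2 1 2 1 2 3 2 3 2 3 2 1 0 1 0 1 0 1 0 1 0 1 0]
  -> pairs=14 depth=3 groups=8 -> no
String 2 '[][[]][][][[][][[]][][[]][]][][]': depth seq [1 0 1 2 1 0 1 0 1 0 1 2 1 2 1 2 3 2 1 2 1 2 3 2 1 2 1 0 1 0 1 0]
  -> pairs=16 depth=3 groups=7 -> no
String 3 '[[[[[[]]]]][][][][][][][][]][]': depth seq [1 2 3 4 5 6 5 4 3 2 1 2 1 2 1 2 1 2 1 2 1 2 1 2 1 2 1 0 1 0]
  -> pairs=15 depth=6 groups=2 -> yes
String 4 '[][[[][][]]][[][]][][][][[[]][[]]]': depth seq [1 0 1 2 3 2 3 2 3 2 1 0 1 2 1 2 1 0 1 0 1 0 1 0 1 2 3 2 1 2 3 2 1 0]
  -> pairs=17 depth=3 groups=7 -> no
String 5 '[][[][]][][[[]][[][[][[][][]]]]][]': depth seq [1 0 1 2 1 2 1 0 1 0 1 2 3 2 1 2 3 2 3 4 3 4 5 4 5 4 5 4 3 2 1 0 1 0]
  -> pairs=17 depth=5 groups=5 -> no
String 6 '[][][[]][][[[][[]]]][][[]][]': depth seq [1 0 1 0 1 2 1 0 1 0 1 2 3 2 3 4 3 2 1 0 1 0 1 2 1 0 1 0]
  -> pairs=14 depth=4 groups=8 -> no

Answer: no no yes no no no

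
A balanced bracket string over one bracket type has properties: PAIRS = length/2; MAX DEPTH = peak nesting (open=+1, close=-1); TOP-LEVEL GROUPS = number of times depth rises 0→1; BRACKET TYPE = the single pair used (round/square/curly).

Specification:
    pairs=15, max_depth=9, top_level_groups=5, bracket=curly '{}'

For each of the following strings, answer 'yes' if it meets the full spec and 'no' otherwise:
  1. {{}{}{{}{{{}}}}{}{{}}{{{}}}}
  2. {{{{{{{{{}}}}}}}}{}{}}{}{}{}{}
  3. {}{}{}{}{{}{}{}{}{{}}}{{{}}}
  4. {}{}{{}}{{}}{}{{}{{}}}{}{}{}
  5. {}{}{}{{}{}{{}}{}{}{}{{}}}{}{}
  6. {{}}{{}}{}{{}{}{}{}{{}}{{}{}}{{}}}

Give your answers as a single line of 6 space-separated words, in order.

String 1 '{{}{}{{}{{{}}}}{}{{}}{{{}}}}': depth seq [1 2 1 2 1 2 3 2 3 4 5 4 3 2 1 2 1 2 3 2 1 2 3 4 3 2 1 0]
  -> pairs=14 depth=5 groups=1 -> no
String 2 '{{{{{{{{{}}}}}}}}{}{}}{}{}{}{}': depth seq [1 2 3 4 5 6 7 8 9 8 7 6 5 4 3 2 1 2 1 2 1 0 1 0 1 0 1 0 1 0]
  -> pairs=15 depth=9 groups=5 -> yes
String 3 '{}{}{}{}{{}{}{}{}{{}}}{{{}}}': depth seq [1 0 1 0 1 0 1 0 1 2 1 2 1 2 1 2 1 2 3 2 1 0 1 2 3 2 1 0]
  -> pairs=14 depth=3 groups=6 -> no
String 4 '{}{}{{}}{{}}{}{{}{{}}}{}{}{}': depth seq [1 0 1 0 1 2 1 0 1 2 1 0 1 0 1 2 1 2 3 2 1 0 1 0 1 0 1 0]
  -> pairs=14 depth=3 groups=9 -> no
String 5 '{}{}{}{{}{}{{}}{}{}{}{{}}}{}{}': depth seq [1 0 1 0 1 0 1 2 1 2 1 2 3 2 1 2 1 2 1 2 1 2 3 2 1 0 1 0 1 0]
  -> pairs=15 depth=3 groups=6 -> no
String 6 '{{}}{{}}{}{{}{}{}{}{{}}{{}{}}{{}}}': depth seq [1 2 1 0 1 2 1 0 1 0 1 2 1 2 1 2 1 2 1 2 3 2 1 2 3 2 3 2 1 2 3 2 1 0]
  -> pairs=17 depth=3 groups=4 -> no

Answer: no yes no no no no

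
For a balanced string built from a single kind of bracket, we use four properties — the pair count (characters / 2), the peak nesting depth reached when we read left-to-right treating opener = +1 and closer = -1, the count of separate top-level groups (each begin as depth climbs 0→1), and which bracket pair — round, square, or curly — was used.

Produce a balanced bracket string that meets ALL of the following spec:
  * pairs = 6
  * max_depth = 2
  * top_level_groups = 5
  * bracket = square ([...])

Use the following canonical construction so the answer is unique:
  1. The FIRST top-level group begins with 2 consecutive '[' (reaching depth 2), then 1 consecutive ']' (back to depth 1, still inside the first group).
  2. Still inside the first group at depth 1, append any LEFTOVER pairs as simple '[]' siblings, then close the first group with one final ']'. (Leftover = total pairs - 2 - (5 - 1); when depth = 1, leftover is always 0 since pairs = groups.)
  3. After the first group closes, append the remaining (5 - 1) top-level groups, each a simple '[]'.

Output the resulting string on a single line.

Answer: [[]][][][][]

Derivation:
Spec: pairs=6 depth=2 groups=5
Leftover pairs = 6 - 2 - (5-1) = 0
First group: deep chain of depth 2 + 0 sibling pairs
Remaining 4 groups: simple '[]' each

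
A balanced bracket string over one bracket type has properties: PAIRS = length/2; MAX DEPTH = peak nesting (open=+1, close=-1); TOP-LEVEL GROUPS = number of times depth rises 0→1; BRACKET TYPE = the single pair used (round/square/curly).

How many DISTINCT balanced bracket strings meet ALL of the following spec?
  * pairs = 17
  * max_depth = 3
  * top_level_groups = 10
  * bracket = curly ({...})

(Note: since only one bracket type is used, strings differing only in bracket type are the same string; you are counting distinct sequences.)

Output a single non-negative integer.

Answer: 78000

Derivation:
Spec: pairs=17 depth=3 groups=10
Count(depth <= 3) = 89440
Count(depth <= 2) = 11440
Count(depth == 3) = 89440 - 11440 = 78000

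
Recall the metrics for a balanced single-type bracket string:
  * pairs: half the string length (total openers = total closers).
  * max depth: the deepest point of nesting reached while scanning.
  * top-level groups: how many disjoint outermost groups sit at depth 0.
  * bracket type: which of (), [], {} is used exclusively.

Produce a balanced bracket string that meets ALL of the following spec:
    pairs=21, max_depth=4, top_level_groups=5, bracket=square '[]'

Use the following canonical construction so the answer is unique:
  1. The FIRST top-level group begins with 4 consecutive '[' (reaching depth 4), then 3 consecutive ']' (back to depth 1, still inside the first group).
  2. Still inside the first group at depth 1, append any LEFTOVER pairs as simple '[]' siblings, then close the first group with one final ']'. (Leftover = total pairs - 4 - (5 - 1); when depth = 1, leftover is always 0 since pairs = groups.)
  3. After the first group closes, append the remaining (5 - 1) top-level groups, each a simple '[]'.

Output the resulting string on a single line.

Answer: [[[[]]][][][][][][][][][][][][][]][][][][]

Derivation:
Spec: pairs=21 depth=4 groups=5
Leftover pairs = 21 - 4 - (5-1) = 13
First group: deep chain of depth 4 + 13 sibling pairs
Remaining 4 groups: simple '[]' each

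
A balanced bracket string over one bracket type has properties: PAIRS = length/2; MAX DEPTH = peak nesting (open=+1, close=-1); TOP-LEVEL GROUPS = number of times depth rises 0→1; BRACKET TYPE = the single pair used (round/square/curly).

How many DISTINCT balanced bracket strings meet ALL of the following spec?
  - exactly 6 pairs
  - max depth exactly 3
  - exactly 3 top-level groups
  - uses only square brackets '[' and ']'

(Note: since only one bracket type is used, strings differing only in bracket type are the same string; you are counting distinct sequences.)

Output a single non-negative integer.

Spec: pairs=6 depth=3 groups=3
Count(depth <= 3) = 25
Count(depth <= 2) = 10
Count(depth == 3) = 25 - 10 = 15

Answer: 15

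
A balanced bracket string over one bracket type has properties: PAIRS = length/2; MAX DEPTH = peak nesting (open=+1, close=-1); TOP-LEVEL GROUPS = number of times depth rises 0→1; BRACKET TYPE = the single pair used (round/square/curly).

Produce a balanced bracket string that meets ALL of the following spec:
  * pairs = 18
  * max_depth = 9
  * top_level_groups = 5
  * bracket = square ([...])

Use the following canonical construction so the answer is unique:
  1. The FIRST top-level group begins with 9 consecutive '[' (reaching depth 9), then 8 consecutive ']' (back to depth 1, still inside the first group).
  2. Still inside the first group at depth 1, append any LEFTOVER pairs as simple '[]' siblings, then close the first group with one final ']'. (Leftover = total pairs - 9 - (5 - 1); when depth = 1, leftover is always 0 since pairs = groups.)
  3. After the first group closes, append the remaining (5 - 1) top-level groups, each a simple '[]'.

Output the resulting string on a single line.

Answer: [[[[[[[[[]]]]]]]][][][][][]][][][][]

Derivation:
Spec: pairs=18 depth=9 groups=5
Leftover pairs = 18 - 9 - (5-1) = 5
First group: deep chain of depth 9 + 5 sibling pairs
Remaining 4 groups: simple '[]' each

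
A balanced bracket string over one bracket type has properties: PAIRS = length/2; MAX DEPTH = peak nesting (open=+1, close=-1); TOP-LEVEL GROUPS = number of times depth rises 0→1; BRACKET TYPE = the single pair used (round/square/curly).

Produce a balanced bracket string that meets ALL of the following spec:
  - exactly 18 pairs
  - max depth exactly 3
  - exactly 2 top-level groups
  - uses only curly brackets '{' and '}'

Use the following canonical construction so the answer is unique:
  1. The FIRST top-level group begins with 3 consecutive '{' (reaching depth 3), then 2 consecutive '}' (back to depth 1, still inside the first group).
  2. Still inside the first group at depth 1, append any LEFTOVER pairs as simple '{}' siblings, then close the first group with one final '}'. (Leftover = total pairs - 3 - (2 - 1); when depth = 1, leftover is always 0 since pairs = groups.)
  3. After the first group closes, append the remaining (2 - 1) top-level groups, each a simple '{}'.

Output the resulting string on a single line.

Answer: {{{}}{}{}{}{}{}{}{}{}{}{}{}{}{}{}}{}

Derivation:
Spec: pairs=18 depth=3 groups=2
Leftover pairs = 18 - 3 - (2-1) = 14
First group: deep chain of depth 3 + 14 sibling pairs
Remaining 1 groups: simple '{}' each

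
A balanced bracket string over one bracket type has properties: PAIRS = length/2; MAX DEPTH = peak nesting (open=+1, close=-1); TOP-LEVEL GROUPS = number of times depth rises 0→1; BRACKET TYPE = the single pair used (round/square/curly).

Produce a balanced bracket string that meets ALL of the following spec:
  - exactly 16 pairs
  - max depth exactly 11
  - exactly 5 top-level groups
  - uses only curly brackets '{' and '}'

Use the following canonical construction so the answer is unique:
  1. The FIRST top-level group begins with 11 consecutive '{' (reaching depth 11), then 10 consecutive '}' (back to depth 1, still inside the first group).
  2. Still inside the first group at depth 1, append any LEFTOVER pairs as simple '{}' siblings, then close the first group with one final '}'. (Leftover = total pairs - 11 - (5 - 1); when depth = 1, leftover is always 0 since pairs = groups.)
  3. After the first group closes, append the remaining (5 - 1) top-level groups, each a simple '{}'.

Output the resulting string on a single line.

Spec: pairs=16 depth=11 groups=5
Leftover pairs = 16 - 11 - (5-1) = 1
First group: deep chain of depth 11 + 1 sibling pairs
Remaining 4 groups: simple '{}' each

Answer: {{{{{{{{{{{}}}}}}}}}}{}}{}{}{}{}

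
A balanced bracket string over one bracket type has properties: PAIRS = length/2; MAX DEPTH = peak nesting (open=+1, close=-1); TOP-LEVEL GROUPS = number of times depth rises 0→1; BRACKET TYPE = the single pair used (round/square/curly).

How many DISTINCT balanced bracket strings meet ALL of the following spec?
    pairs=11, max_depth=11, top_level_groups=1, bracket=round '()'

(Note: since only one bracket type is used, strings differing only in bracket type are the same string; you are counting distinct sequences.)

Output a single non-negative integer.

Answer: 1

Derivation:
Spec: pairs=11 depth=11 groups=1
Count(depth <= 11) = 16796
Count(depth <= 10) = 16795
Count(depth == 11) = 16796 - 16795 = 1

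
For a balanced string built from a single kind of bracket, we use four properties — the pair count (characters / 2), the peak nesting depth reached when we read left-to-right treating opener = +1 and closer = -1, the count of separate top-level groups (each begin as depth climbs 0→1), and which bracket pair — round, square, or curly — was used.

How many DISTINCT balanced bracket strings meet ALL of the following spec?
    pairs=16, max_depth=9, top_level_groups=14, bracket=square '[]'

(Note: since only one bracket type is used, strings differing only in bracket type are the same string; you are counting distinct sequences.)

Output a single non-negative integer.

Answer: 0

Derivation:
Spec: pairs=16 depth=9 groups=14
Count(depth <= 9) = 119
Count(depth <= 8) = 119
Count(depth == 9) = 119 - 119 = 0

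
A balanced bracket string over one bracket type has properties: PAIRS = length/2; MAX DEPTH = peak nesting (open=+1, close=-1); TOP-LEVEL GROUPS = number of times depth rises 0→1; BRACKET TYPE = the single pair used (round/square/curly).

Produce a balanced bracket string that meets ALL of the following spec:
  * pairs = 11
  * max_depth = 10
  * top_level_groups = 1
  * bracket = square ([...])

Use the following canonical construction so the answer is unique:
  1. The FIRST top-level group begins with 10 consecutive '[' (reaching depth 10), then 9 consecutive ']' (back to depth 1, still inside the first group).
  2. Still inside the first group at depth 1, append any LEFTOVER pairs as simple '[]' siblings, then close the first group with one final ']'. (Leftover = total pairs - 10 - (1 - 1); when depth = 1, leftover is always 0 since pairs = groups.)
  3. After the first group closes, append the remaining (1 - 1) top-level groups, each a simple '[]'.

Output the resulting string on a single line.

Spec: pairs=11 depth=10 groups=1
Leftover pairs = 11 - 10 - (1-1) = 1
First group: deep chain of depth 10 + 1 sibling pairs
Remaining 0 groups: simple '[]' each

Answer: [[[[[[[[[[]]]]]]]]][]]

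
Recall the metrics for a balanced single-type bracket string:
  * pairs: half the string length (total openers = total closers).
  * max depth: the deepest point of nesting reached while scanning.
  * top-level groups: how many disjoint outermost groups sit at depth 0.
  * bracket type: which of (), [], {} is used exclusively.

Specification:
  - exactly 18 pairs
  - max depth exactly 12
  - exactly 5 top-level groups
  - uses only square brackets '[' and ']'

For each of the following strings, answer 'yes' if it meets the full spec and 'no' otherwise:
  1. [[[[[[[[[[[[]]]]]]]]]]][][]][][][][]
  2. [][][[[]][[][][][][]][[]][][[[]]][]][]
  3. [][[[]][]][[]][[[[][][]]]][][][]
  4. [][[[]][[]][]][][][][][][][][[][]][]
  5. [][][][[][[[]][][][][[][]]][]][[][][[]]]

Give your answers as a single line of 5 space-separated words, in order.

String 1 '[[[[[[[[[[[[]]]]]]]]]]][][]][][][][]': depth seq [1 2 3 4 5 6 7 8 9 10 11 12 11 10 9 8 7 6 5 4 3 2 1 2 1 2 1 0 1 0 1 0 1 0 1 0]
  -> pairs=18 depth=12 groups=5 -> yes
String 2 '[][][[[]][[][][][][]][[]][][[[]]][]][]': depth seq [1 0 1 0 1 2 3 2 1 2 3 2 3 2 3 2 3 2 3 2 1 2 3 2 1 2 1 2 3 4 3 2 1 2 1 0 1 0]
  -> pairs=19 depth=4 groups=4 -> no
String 3 '[][[[]][]][[]][[[[][][]]]][][][]': depth seq [1 0 1 2 3 2 1 2 1 0 1 2 1 0 1 2 3 4 3 4 3 4 3 2 1 0 1 0 1 0 1 0]
  -> pairs=16 depth=4 groups=7 -> no
String 4 '[][[[]][[]][]][][][][][][][][[][]][]': depth seq [1 0 1 2 3 2 1 2 3 2 1 2 1 0 1 0 1 0 1 0 1 0 1 0 1 0 1 0 1 2 1 2 1 0 1 0]
  -> pairs=18 depth=3 groups=11 -> no
String 5 '[][][][[][[[]][][][][[][]]][]][[][][[]]]': depth seq [1 0 1 0 1 0 1 2 1 2 3 4 3 2 3 2 3 2 3 2 3 4 3 4 3 2 1 2 1 0 1 2 1 2 1 2 3 2 1 0]
  -> pairs=20 depth=4 groups=5 -> no

Answer: yes no no no no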